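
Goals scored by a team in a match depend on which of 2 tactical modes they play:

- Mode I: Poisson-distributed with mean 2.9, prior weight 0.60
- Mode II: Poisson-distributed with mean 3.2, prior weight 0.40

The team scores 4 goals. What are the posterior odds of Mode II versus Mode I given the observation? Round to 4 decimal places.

0.7322

Only the two components matter; the odds are (P(Z=i) f_i(x)) / (P(Z=j) f_j(x)).
Component likelihoods at x = 4 goals:
  f_I = 0.162154
  f_II = 0.178093
Posterior odds = (P(Z=II)·f_II) / (P(Z=I)·f_I) = (0.40·0.178093) / (0.60·0.162154) = 0.0712371 / 0.0972922 ≈ 0.7322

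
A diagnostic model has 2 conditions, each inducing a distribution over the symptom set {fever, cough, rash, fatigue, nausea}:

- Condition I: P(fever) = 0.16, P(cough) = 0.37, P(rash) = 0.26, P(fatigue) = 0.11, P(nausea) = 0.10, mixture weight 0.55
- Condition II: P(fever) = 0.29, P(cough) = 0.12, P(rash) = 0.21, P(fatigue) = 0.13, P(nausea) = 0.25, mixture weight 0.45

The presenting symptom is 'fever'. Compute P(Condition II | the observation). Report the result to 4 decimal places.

0.5973

P(component k | x) = π_k·f_k(x) / marginal(x), where marginal(x) = Σ_j π_j·f_j(x).
Evaluate each component's likelihood at the observed value:
  p_I = 0.16
  p_II = 0.29
Unnormalised posteriors:
  π_I·p_I = 0.55 × 0.16 = 0.088
  π_II·p_II = 0.45 × 0.29 = 0.1305
Normaliser: 0.088 + 0.1305 = 0.2185
Responsibility of Condition II: 0.1305 / 0.2185 ≈ 0.5973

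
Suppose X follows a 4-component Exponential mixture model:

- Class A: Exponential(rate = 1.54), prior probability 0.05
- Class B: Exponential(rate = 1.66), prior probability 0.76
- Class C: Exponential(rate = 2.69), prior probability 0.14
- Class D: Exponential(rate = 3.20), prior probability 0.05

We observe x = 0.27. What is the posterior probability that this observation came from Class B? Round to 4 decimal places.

Apply Bayes' rule: the posterior for each component is proportional to its prior times its likelihood at x.
Evaluate each component's likelihood at the observed value:
  L_A = 1.54·e^(−1.54·0.27) = 1.54·e^(−0.4158) = 1.01611
  L_B = 1.66·e^(−1.66·0.27) = 1.66·e^(−0.4482) = 1.06037
  L_C = 2.69·e^(−2.69·0.27) = 2.69·e^(−0.7263) = 1.30114
  L_D = 3.20·e^(−3.20·0.27) = 3.20·e^(−0.8640) = 1.34871
Unnormalised posteriors:
  π_A·L_A = 0.05 × 1.01611 = 0.0508055
  π_B·L_B = 0.76 × 1.06037 = 0.805881
  π_C·L_C = 0.14 × 1.30114 = 0.18216
  π_D·L_D = 0.05 × 1.34871 = 0.0674357
Evidence: 0.0508055 + 0.805881 + 0.18216 + 0.0674357 = 1.10628
So the posterior for Class B is 0.805881 / 1.10628 ≈ 0.7285.

0.7285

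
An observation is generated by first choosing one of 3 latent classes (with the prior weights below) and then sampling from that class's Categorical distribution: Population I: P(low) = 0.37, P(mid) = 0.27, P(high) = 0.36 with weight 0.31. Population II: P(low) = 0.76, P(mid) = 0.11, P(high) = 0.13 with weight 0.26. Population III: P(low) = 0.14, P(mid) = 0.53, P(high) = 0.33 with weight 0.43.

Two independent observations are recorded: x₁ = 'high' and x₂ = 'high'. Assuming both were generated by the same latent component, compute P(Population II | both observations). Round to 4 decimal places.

Apply Bayes' rule: the posterior for each component is proportional to its prior times its likelihood at x.
Since both observations come from the same component, the likelihood for component k is f_k(x₁)·f_k(x₂).
  f_I = [P(high | comp) = 0.36] × [0.36] = 0.1296
  f_II = [P(high | comp) = 0.13] × [0.13] = 0.0169
  f_III = [P(high | comp) = 0.33] × [0.33] = 0.1089
Weight by the priors:
  π_I·f_I = 0.31 × 0.1296 = 0.040176
  π_II·f_II = 0.26 × 0.0169 = 0.004394
  π_III·f_III = 0.43 × 0.1089 = 0.046827
Evidence: 0.040176 + 0.004394 + 0.046827 = 0.091397
P(Population II | x) ≈ 0.0481

0.0481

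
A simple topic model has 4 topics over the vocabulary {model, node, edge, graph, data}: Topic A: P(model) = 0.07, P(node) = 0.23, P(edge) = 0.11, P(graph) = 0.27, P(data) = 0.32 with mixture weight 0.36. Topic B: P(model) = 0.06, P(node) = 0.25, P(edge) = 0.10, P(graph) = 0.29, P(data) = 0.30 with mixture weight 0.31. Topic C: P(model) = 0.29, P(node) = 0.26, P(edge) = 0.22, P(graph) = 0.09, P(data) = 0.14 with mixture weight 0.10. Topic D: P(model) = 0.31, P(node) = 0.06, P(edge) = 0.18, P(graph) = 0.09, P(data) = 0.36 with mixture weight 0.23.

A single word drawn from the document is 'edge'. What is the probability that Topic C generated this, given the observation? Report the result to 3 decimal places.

0.164

The responsibility of component k is π_k f_k(x) divided by Σ_j π_j f_j(x).
Component likelihoods at x = 'edge':
  L_A = 0.11
  L_B = 0.1
  L_C = 0.22
  L_D = 0.18
Weight by the priors:
  π_A·L_A = 0.36 × 0.11 = 0.0396
  π_B·L_B = 0.31 × 0.1 = 0.031
  π_C·L_C = 0.10 × 0.22 = 0.022
  π_D·L_D = 0.23 × 0.18 = 0.0414
Evidence: 0.0396 + 0.031 + 0.022 + 0.0414 = 0.134
P(Topic C | x) = 0.022 / 0.134 ≈ 0.164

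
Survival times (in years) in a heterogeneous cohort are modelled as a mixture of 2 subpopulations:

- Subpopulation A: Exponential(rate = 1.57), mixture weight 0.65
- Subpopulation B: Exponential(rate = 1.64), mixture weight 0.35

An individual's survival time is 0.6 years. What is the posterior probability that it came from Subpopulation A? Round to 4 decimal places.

0.6496

By Bayes' theorem, P(k | x) = π_k f_k(x) / Σ_j π_j f_j(x).
Exponential densities:
  f_A = 1.57·e^(−1.57·0.6) = 1.57·e^(−0.9420) = 0.61206
  f_B = 1.64·e^(−1.64·0.6) = 1.64·e^(−0.9840) = 0.613053
Prior × likelihood for each component:
  π_A·f_A = 0.65 × 0.61206 = 0.397839
  π_B·f_B = 0.35 × 0.613053 = 0.214569
Denominator: 0.397839 + 0.214569 = 0.612408
P(Subpopulation A | data) = 0.397839 / 0.612408 ≈ 0.6496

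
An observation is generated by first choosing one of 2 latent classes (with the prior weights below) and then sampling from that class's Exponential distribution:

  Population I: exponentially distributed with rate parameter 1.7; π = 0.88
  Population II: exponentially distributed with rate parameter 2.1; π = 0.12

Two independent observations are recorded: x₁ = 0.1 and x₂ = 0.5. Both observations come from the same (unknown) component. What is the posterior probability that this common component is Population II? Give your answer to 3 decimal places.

0.141

Apply Bayes' rule: the posterior for each component is proportional to its prior times its likelihood at x.
Since both observations come from the same component, the likelihood for component k is f_k(x₁)·f_k(x₂).
  f_I = [1.43423] × [0.726605] = 1.04212
  f_II = [1.70223] × [0.734869] = 1.25091
Multiply by the mixture weights:
  π_I·f_I = 0.88 × 1.04212 = 0.917065
  π_II·f_II = 0.12 × 1.25091 = 0.15011
Marginal: 0.917065 + 0.15011 = 1.06717
So the posterior for Population II is 0.15011 / 1.06717 ≈ 0.141.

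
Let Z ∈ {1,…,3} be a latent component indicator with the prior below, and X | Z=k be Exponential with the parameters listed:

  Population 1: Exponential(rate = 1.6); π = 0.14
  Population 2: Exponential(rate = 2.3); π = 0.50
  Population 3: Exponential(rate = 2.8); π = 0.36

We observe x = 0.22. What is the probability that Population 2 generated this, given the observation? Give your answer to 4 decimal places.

0.4969

Posterior ∝ prior × likelihood, so P(k | x) ∝ π_k f_k(x); normalise over all components.
Component likelihoods at x = 0.22:
  p_1 = 1.12525
  p_2 = 1.38668
  p_3 = 1.51228
Prior × likelihood for each component:
  π_1·p_1 = 0.14 × 1.12525 = 0.157535
  π_2·p_2 = 0.50 × 1.38668 = 0.693338
  π_3·p_3 = 0.36 × 1.51228 = 0.544421
Sum: 0.157535 + 0.693338 + 0.544421 = 1.39529
So the posterior for Population 2 is 0.693338 / 1.39529 ≈ 0.4969.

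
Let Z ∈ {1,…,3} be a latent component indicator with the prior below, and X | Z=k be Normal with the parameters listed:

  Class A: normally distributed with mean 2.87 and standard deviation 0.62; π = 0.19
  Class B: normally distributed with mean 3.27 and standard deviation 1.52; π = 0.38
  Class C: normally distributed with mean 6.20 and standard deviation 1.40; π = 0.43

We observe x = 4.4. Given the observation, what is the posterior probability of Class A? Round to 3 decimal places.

0.043

By Bayes' theorem, P(k | x) = π_k f_k(x) / Σ_j π_j f_j(x).
Normal densities:
  L_A = 0.0306299
  L_B = 0.199092
  L_C = 0.124688
Prior × likelihood for each component:
  π_A·L_A = 0.19 × 0.0306299 = 0.00581969
  π_B·L_B = 0.38 × 0.199092 = 0.0756551
  π_C·L_C = 0.43 × 0.124688 = 0.0536158
Denominator: 0.00581969 + 0.0756551 + 0.0536158 = 0.135091
So the posterior for Class A is 0.00581969 / 0.135091 ≈ 0.043.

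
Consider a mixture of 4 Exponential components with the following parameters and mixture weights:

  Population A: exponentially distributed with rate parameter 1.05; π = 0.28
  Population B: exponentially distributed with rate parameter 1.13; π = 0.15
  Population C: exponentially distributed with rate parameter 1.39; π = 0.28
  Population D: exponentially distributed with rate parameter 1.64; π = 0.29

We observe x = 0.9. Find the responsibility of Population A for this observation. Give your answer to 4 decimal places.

0.2888

The responsibility of component k is π_k f_k(x) divided by Σ_j π_j f_j(x).
Exponential densities:
  L_A = 0.408114
  L_B = 0.408697
  L_C = 0.397844
  L_D = 0.374822
Multiply by the mixture weights:
  π_A·L_A = 0.28 × 0.408114 = 0.114272
  π_B·L_B = 0.15 × 0.408697 = 0.0613045
  π_C·L_C = 0.28 × 0.397844 = 0.111396
  π_D·L_D = 0.29 × 0.374822 = 0.108698
Denominator: 0.114272 + 0.0613045 + 0.111396 + 0.108698 = 0.395671
P(Population A | the observation) = 0.114272 / 0.395671 ≈ 0.2888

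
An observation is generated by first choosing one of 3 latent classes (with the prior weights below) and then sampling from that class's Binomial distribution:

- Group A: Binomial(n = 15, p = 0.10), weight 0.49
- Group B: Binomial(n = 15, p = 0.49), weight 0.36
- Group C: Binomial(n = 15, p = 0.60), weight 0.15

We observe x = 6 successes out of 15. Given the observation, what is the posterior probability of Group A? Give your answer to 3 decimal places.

0.014

The responsibility of component k is P(Z=k) f_k(x) divided by Σ_j P(Z=j) f_j(x).
Evaluate each component's likelihood at the observed value:
  L_A = 0.00193904
  L_B = 0.161701
  L_C = 0.0612141
Multiply by the mixture weights:
  P(Z=A)·L_A = 0.49 × 0.00193904 = 0.000950129
  P(Z=B)·L_B = 0.36 × 0.161701 = 0.0582123
  P(Z=C)·L_C = 0.15 × 0.0612141 = 0.00918212
Evidence: 0.000950129 + 0.0582123 + 0.00918212 = 0.0683445
Responsibility of Group A: 0.000950129 / 0.0683445 ≈ 0.014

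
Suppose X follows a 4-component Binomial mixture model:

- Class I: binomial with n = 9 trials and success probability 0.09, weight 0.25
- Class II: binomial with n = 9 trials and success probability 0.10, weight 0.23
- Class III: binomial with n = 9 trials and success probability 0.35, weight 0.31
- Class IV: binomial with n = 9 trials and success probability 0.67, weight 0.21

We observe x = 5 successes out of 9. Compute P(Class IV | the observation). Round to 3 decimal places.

Apply Bayes' rule: the posterior for each component is proportional to its prior times its likelihood at x.
Evaluate each component's likelihood at the observed value:
  L_I = C(9,5)·0.09^5·0.91^4 = 126·5.9049e-06·0.68575 = 0.00051021
  L_II = C(9,5)·0.10^5·0.90^4 = 126·1e-05·0.6561 = 0.000826686
  L_III = C(9,5)·0.35^5·0.65^4 = 126·0.00525219·0.178506 = 0.118131
  L_IV = C(9,5)·0.67^5·0.33^4 = 126·0.135013·0.0118592 = 0.201744
Multiply by the mixture weights:
  π_I·L_I = 0.25 × 0.00051021 = 0.000127552
  π_II·L_II = 0.23 × 0.000826686 = 0.000190138
  π_III·L_III = 0.31 × 0.118131 = 0.0366206
  π_IV·L_IV = 0.21 × 0.201744 = 0.0423662
Normaliser: 0.000127552 + 0.000190138 + 0.0366206 + 0.0423662 = 0.0793045
P(Class IV | data) = 0.0423662 / 0.0793045 ≈ 0.534

0.534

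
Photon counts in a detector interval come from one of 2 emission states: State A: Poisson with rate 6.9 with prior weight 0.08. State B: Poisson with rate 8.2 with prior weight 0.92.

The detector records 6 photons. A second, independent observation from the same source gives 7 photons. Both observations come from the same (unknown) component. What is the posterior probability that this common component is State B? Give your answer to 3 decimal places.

Posterior ∝ prior × likelihood, so P(k | x) ∝ π_k f_k(x); normalise over all components.
Since both observations come from the same component, the likelihood for component k is f_k(x₁)·f_k(x₂).
  L_A = [0.151053] × [0.148895] = 0.0224911
  L_B = [0.115967] × [0.135848] = 0.0157539
Multiply by the mixture weights:
  π_A·L_A = 0.08 × 0.0224911 = 0.00179929
  π_B·L_B = 0.92 × 0.0157539 = 0.0144936
Marginal: 0.00179929 + 0.0144936 = 0.0162929
So the posterior for State B is 0.0144936 / 0.0162929 ≈ 0.890.

0.890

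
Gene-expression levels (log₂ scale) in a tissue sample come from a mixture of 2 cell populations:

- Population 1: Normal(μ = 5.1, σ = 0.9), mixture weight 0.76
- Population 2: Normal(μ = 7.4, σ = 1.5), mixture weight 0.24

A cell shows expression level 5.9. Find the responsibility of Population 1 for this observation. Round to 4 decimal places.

Apply Bayes' rule: the posterior for each component is proportional to its prior times its likelihood at x.
Evaluate each component's likelihood at the observed value:
  f_1 = 0.298603
  f_2 = 0.161314
Weight by the priors:
  P(Z=1)·f_1 = 0.76 × 0.298603 = 0.226938
  P(Z=2)·f_2 = 0.24 × 0.161314 = 0.0387153
Sum: 0.226938 + 0.0387153 = 0.265654
Responsibility of Population 1: 0.226938 / 0.265654 ≈ 0.8543

0.8543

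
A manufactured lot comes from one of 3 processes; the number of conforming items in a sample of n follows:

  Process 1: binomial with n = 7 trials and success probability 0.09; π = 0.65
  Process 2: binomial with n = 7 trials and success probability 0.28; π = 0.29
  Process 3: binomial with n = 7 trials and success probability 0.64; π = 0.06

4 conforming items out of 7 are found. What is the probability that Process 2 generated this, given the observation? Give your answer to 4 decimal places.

Posterior ∝ prior × likelihood, so P(k | x) ∝ π_k f_k(x); normalise over all components.
Binomial probabilities:
  p_1 = 0.00173046
  p_2 = 0.0802967
  p_3 = 0.273965
Weight by the priors:
  π_1·p_1 = 0.65 × 0.00173046 = 0.0011248
  π_2·p_2 = 0.29 × 0.0802967 = 0.023286
  π_3·p_3 = 0.06 × 0.273965 = 0.0164379
Marginal: 0.0011248 + 0.023286 + 0.0164379 = 0.0408488
Responsibility of Process 2: 0.023286 / 0.0408488 ≈ 0.5701

0.5701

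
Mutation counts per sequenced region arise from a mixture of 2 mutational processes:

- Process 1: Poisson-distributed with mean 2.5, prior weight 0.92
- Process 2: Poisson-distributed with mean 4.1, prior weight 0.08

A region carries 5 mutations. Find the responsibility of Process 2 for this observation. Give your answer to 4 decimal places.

0.1724

P(component k | x) = π_k·f_k(x) / marginal(x), where marginal(x) = Σ_j π_j·f_j(x).
Evaluate each component's likelihood at the observed value:
  f_1 = e^(−2.5)·2.5^5/5! = 0.0668009
  f_2 = e^(−4.1)·4.1^5/5! = 0.160004
Weight by the priors:
  π_1·f_1 = 0.92 × 0.0668009 = 0.0614569
  π_2·f_2 = 0.08 × 0.160004 = 0.0128003
Normaliser: 0.0614569 + 0.0128003 = 0.0742572
P(Process 2 | 5 mutations) ≈ 0.1724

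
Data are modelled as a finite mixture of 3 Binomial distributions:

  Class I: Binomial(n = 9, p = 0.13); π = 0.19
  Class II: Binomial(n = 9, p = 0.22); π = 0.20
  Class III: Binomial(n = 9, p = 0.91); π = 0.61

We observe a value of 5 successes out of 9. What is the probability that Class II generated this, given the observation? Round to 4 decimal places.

By Bayes' theorem, P(k | x) = P(Z=k) f_k(x) / Σ_j P(Z=j) f_j(x).
Evaluate each component's likelihood at the observed value:
  p_I = 0.00268018
  p_II = 0.024036
  p_III = 0.00515879
Prior × likelihood for each component:
  P(Z=I)·p_I = 0.19 × 0.00268018 = 0.000509235
  P(Z=II)·p_II = 0.20 × 0.024036 = 0.0048072
  P(Z=III)·p_III = 0.61 × 0.00515879 = 0.00314686
Normaliser: 0.000509235 + 0.0048072 + 0.00314686 = 0.0084633
Responsibility of Class II: 0.0048072 / 0.0084633 ≈ 0.5680

0.5680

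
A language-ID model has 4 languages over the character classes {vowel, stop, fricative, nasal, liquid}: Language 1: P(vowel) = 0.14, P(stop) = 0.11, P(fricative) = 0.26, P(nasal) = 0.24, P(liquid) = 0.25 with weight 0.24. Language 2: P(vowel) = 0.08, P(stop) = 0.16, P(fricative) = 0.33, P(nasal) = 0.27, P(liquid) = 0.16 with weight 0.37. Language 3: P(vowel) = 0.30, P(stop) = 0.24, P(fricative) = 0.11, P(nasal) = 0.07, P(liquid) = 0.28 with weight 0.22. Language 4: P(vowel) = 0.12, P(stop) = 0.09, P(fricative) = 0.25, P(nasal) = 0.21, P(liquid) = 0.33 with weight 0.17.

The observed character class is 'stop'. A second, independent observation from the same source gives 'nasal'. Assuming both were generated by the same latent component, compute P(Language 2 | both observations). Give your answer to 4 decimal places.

P(component k | x) = π_k·f_k(x) / marginal(x), where marginal(x) = Σ_j π_j·f_j(x).
Since both observations come from the same component, the likelihood for component k is f_k(x₁)·f_k(x₂).
  L_1 = [0.11] × [0.24] = 0.0264
  L_2 = [0.16] × [0.27] = 0.0432
  L_3 = [0.24] × [0.07] = 0.0168
  L_4 = [0.09] × [0.21] = 0.0189
Weight by the priors:
  π_1·L_1 = 0.24 × 0.0264 = 0.006336
  π_2·L_2 = 0.37 × 0.0432 = 0.015984
  π_3·L_3 = 0.22 × 0.0168 = 0.003696
  π_4·L_4 = 0.17 × 0.0189 = 0.003213
Normaliser: 0.006336 + 0.015984 + 0.003696 + 0.003213 = 0.029229
Responsibility of Language 2: 0.015984 / 0.029229 ≈ 0.5469

0.5469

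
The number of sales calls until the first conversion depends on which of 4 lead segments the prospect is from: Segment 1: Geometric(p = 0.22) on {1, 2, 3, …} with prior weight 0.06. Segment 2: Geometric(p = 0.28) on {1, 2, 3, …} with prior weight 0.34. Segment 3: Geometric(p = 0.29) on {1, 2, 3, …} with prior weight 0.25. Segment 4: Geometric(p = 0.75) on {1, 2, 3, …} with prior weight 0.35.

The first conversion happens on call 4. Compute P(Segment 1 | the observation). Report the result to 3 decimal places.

0.087

By Bayes' theorem, P(k | x) = π_k f_k(x) / Σ_j π_j f_j(x).
Evaluate each component's likelihood at the observed value:
  p_1 = 0.22·(1−0.22)^3 = 0.22·0.474552 = 0.104401
  p_2 = 0.28·(1−0.28)^3 = 0.28·0.373248 = 0.104509
  p_3 = 0.29·(1−0.29)^3 = 0.29·0.357911 = 0.103794
  p_4 = 0.75·(1−0.75)^3 = 0.75·0.015625 = 0.0117188
Multiply by the mixture weights:
  π_1·p_1 = 0.06 × 0.104401 = 0.00626409
  π_2·p_2 = 0.34 × 0.104509 = 0.0355332
  π_3·p_3 = 0.25 × 0.103794 = 0.0259485
  π_4·p_4 = 0.35 × 0.0117188 = 0.00410156
Sum: 0.00626409 + 0.0355332 + 0.0259485 + 0.00410156 = 0.0718474
P(Segment 1 | x) = 0.00626409 / 0.0718474 ≈ 0.087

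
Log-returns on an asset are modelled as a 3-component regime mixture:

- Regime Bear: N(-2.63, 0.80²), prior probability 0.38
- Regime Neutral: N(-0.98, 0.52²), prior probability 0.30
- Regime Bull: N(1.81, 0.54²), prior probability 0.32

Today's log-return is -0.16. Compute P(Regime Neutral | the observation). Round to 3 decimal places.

0.972

P(component k | x) = π_k·f_k(x) / marginal(x), where marginal(x) = Σ_j π_j·f_j(x).
Normal densities:
  L_Bear = 0.00424453
  L_Neutral = 0.221274
  L_Bull = 0.000951715
Prior × likelihood for each component:
  π_Bear·L_Bear = 0.38 × 0.00424453 = 0.00161292
  π_Neutral·L_Neutral = 0.30 × 0.221274 = 0.0663821
  π_Bull·L_Bull = 0.32 × 0.000951715 = 0.000304549
Marginal: 0.00161292 + 0.0663821 + 0.000304549 = 0.0682996
P(Regime Neutral | -0.16) ≈ 0.972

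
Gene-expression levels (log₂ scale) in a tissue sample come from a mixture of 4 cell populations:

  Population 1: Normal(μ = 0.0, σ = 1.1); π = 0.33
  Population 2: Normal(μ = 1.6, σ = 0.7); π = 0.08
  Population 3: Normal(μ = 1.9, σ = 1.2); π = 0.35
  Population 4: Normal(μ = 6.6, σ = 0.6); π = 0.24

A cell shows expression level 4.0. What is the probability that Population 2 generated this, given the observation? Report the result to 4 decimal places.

0.0050

The responsibility of component k is P(Z=k) f_k(x) divided by Σ_j P(Z=j) f_j(x).
Evaluate each component's likelihood at the observed value:
  p_1 = 0.000487696
  p_2 = 0.0015967
  p_3 = 0.0718978
  p_4 = 5.56181e-05
Weight by the priors:
  P(Z=1)·p_1 = 0.33 × 0.000487696 = 0.00016094
  P(Z=2)·p_2 = 0.08 × 0.0015967 = 0.000127736
  P(Z=3)·p_3 = 0.35 × 0.0718978 = 0.0251642
  P(Z=4)·p_4 = 0.24 × 5.56181e-05 = 1.33483e-05
Evidence: 0.00016094 + 0.000127736 + 0.0251642 + 1.33483e-05 = 0.0254662
Responsibility of Population 2: 0.000127736 / 0.0254662 ≈ 0.0050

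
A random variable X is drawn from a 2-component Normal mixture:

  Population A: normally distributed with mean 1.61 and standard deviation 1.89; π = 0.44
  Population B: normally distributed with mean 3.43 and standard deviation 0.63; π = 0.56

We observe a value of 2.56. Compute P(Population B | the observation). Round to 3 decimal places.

0.625

By Bayes' theorem, P(k | x) = π_k f_k(x) / Σ_j π_j f_j(x).
Evaluate each component's likelihood at the observed value:
  L_A = (1/(1.89·√(2π)))·exp(−(2.56−1.61)²/(2·1.89²)) = 0.211081·exp(-0.12633) = 0.186031
  L_B = (1/(0.63·√(2π)))·exp(−(2.56−3.43)²/(2·0.63²)) = 0.633242·exp(-0.95351) = 0.244041
Weight by the priors:
  π_A·L_A = 0.44 × 0.186031 = 0.0818537
  π_B·L_B = 0.56 × 0.244041 = 0.136663
Sum: 0.0818537 + 0.136663 = 0.218517
So the posterior for Population B is 0.136663 / 0.218517 ≈ 0.625.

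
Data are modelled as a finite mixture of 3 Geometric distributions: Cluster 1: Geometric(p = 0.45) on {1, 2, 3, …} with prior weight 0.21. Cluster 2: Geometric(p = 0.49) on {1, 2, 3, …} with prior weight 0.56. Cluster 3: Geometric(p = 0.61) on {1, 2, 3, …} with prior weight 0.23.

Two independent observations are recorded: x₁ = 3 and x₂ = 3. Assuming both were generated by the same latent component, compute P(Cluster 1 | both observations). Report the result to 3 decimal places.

0.260

By Bayes' theorem, P(k | x) = P(Z=k) f_k(x) / Σ_j P(Z=j) f_j(x).
Since both observations come from the same component, the likelihood for component k is f_k(x₁)·f_k(x₂).
  f_1 = [0.45·(1−0.45)^2 = 0.45·0.3025 = 0.136125] × [0.136125] = 0.01853
  f_2 = [0.49·(1−0.49)^2 = 0.49·0.2601 = 0.127449] × [0.127449] = 0.0162432
  f_3 = [0.61·(1−0.61)^2 = 0.61·0.1521 = 0.092781] × [0.092781] = 0.00860831
Multiply by the mixture weights:
  P(Z=1)·f_1 = 0.21 × 0.01853 = 0.0038913
  P(Z=2)·f_2 = 0.56 × 0.0162432 = 0.00909622
  P(Z=3)·f_3 = 0.23 × 0.00860831 = 0.00197991
Marginal: 0.0038913 + 0.00909622 + 0.00197991 = 0.0149674
P(Cluster 1 | x₁,x₂) ≈ 0.260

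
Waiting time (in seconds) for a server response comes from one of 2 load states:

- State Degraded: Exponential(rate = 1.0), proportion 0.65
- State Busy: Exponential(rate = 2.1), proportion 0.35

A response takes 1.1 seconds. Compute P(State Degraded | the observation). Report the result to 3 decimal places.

0.748

Apply Bayes' rule: the posterior for each component is proportional to its prior times its likelihood at x.
Evaluate each component's likelihood at the observed value:
  p_Degraded = 0.332871
  p_Busy = 0.208449
Multiply by the mixture weights:
  π_Degraded·p_Degraded = 0.65 × 0.332871 = 0.216366
  π_Busy·p_Busy = 0.35 × 0.208449 = 0.072957
Normaliser: 0.216366 + 0.072957 = 0.289323
So the posterior for State Degraded is 0.216366 / 0.289323 ≈ 0.748.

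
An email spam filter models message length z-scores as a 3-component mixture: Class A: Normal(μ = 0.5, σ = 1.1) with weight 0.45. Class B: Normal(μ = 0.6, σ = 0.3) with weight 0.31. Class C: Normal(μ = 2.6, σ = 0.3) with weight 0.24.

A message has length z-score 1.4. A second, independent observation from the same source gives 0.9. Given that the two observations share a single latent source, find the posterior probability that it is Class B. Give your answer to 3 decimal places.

Apply Bayes' rule: the posterior for each component is proportional to its prior times its likelihood at x.
Since both observations come from the same component, the likelihood for component k is f_k(x₁)·f_k(x₂).
  f_A = [0.25951] × [0.339472] = 0.0880964
  f_B = [0.0379866] × [0.806569] = 0.0306388
  f_C = [0.000446101] × [1.41563e-07] = 6.31513e-11
Weight by the priors:
  π_A·f_A = 0.45 × 0.0880964 = 0.0396434
  π_B·f_B = 0.31 × 0.0306388 = 0.00949804
  π_C·f_C = 0.24 × 6.31513e-11 = 1.51563e-11
Evidence: 0.0396434 + 0.00949804 + 1.51563e-11 = 0.0491414
P(Class B | data) ≈ 0.193

0.193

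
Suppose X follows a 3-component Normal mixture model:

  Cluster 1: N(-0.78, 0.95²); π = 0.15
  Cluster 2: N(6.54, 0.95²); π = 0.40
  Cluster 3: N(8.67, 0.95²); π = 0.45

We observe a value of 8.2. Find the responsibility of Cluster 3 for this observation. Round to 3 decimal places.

The responsibility of component k is w_k f_k(x) divided by Σ_j w_j f_j(x).
Evaluate each component's likelihood at the observed value:
  L_1 = 1.66186e-20
  L_2 = 0.0912371
  L_3 = 0.371566
Prior × likelihood for each component:
  w_1·L_1 = 0.15 × 1.66186e-20 = 2.49278e-21
  w_2·L_2 = 0.40 × 0.0912371 = 0.0364948
  w_3·L_3 = 0.45 × 0.371566 = 0.167205
Denominator: 2.49278e-21 + 0.0364948 + 0.167205 = 0.2037
Responsibility of Cluster 3: 0.167205 / 0.2037 ≈ 0.821

0.821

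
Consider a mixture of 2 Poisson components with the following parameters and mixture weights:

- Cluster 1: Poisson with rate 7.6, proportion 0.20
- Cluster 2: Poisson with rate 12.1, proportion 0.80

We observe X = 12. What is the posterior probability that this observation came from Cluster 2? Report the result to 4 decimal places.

0.9218

By Bayes' theorem, P(k | x) = P(Z=k) f_k(x) / Σ_j P(Z=j) f_j(x).
Component likelihoods at x = 12:
  p_1 = 0.0387961
  p_2 = 0.114321
Weight by the priors:
  P(Z=1)·p_1 = 0.20 × 0.0387961 = 0.00775922
  P(Z=2)·p_2 = 0.80 × 0.114321 = 0.0914564
Evidence: 0.00775922 + 0.0914564 = 0.0992156
P(Cluster 2 | x) = 0.0914564 / 0.0992156 ≈ 0.9218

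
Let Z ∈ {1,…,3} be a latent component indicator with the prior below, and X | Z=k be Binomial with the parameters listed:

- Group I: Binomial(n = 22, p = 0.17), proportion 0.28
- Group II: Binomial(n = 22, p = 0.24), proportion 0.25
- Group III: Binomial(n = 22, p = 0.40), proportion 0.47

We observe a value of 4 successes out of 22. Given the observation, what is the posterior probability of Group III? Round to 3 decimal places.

0.080

Posterior ∝ prior × likelihood, so P(k | x) ∝ P(Z=k) f_k(x); normalise over all components.
Binomial probabilities:
  f_I = C(22,4)·0.17^4·0.83^18 = 7315·0.00083521·0.0349467 = 0.213509
  f_II = C(22,4)·0.24^4·0.76^18 = 7315·0.00331776·0.00715558 = 0.173662
  f_III = C(22,4)·0.40^4·0.60^18 = 7315·0.0256·0.00010156 = 0.0190185
Unnormalised posteriors:
  P(Z=I)·f_I = 0.28 × 0.213509 = 0.0597825
  P(Z=II)·f_II = 0.25 × 0.173662 = 0.0434154
  P(Z=III)·f_III = 0.47 × 0.0190185 = 0.00893871
Denominator: 0.0597825 + 0.0434154 + 0.00893871 = 0.112137
So the posterior for Group III is 0.00893871 / 0.112137 ≈ 0.080.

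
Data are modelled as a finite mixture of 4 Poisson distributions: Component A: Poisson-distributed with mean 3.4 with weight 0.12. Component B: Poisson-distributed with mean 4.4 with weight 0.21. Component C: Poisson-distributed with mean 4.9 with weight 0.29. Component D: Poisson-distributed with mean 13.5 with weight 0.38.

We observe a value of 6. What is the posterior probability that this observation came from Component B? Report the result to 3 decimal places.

The responsibility of component k is π_k f_k(x) divided by Σ_j π_j f_j(x).
Component likelihoods at x = 6:
  f_A = 0.0716044
  f_B = 0.123734
  f_C = 0.143153
  f_D = 0.0115264
Unnormalised posteriors:
  π_A·f_A = 0.12 × 0.0716044 = 0.00859253
  π_B·f_B = 0.21 × 0.123734 = 0.0259841
  π_C·f_C = 0.29 × 0.143153 = 0.0415144
  π_D·f_D = 0.38 × 0.0115264 = 0.00438004
Normaliser: 0.00859253 + 0.0259841 + 0.0415144 + 0.00438004 = 0.0804711
Responsibility of Component B: 0.0259841 / 0.0804711 ≈ 0.323

0.323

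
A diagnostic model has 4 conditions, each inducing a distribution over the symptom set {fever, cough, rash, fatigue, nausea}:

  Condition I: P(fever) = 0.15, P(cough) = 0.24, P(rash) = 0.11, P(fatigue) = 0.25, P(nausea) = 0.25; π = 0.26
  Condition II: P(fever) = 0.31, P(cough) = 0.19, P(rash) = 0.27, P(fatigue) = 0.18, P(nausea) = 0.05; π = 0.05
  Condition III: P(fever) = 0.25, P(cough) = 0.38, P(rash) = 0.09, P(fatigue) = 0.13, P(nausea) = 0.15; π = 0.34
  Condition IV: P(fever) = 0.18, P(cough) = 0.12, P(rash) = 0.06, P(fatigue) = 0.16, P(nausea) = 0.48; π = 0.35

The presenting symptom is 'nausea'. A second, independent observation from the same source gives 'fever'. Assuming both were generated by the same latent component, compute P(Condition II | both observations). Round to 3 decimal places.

Apply Bayes' rule: the posterior for each component is proportional to its prior times its likelihood at x.
Since both observations come from the same component, the likelihood for component k is f_k(x₁)·f_k(x₂).
  L_I = [P(nausea | comp) = 0.25] × [0.15] = 0.0375
  L_II = [P(nausea | comp) = 0.05] × [0.31] = 0.0155
  L_III = [P(nausea | comp) = 0.15] × [0.25] = 0.0375
  L_IV = [P(nausea | comp) = 0.48] × [0.18] = 0.0864
Multiply by the mixture weights:
  π_I·L_I = 0.26 × 0.0375 = 0.00975
  π_II·L_II = 0.05 × 0.0155 = 0.000775
  π_III·L_III = 0.34 × 0.0375 = 0.01275
  π_IV·L_IV = 0.35 × 0.0864 = 0.03024
Sum: 0.00975 + 0.000775 + 0.01275 + 0.03024 = 0.053515
Responsibility of Condition II: 0.000775 / 0.053515 ≈ 0.014

0.014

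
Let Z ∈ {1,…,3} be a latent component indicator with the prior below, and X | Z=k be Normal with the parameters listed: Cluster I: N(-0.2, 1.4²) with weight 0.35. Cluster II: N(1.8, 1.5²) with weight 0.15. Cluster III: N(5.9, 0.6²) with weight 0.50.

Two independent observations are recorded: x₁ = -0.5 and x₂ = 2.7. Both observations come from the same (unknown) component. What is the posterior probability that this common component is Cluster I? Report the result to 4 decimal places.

Apply Bayes' rule: the posterior for each component is proportional to its prior times its likelihood at x.
Since both observations come from the same component, the likelihood for component k is f_k(x₁)·f_k(x₂).
  f_I = [0.278491] × [0.033346] = 0.00928654
  f_II = [0.0820883] × [0.22215] = 0.0182359
  f_III = [1.30686e-25] × [4.42717e-07] = 5.78568e-32
Multiply by the mixture weights:
  π_I·f_I = 0.35 × 0.00928654 = 0.00325029
  π_II·f_II = 0.15 × 0.0182359 = 0.00273539
  π_III·f_III = 0.50 × 5.78568e-32 = 2.89284e-32
Denominator: 0.00325029 + 0.00273539 + 2.89284e-32 = 0.00598568
Responsibility of Cluster I: 0.00325029 / 0.00598568 ≈ 0.5430

0.5430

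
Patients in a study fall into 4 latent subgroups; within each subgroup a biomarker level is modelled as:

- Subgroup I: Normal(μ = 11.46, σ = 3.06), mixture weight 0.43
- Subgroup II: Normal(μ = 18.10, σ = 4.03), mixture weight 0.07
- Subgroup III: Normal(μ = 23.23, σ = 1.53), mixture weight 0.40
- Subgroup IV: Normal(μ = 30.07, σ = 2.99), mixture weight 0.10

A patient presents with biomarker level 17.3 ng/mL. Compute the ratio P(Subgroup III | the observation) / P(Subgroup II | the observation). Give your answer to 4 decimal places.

0.0084

Only the two components matter; the odds are (π_i f_i(x)) / (π_j f_j(x)).
Evaluate each component's likelihood at the observed value:
  L_I = (1/(3.06·√(2π)))·exp(−(17.3−11.46)²/(2·3.06²)) = 0.130373·exp(-1.82118) = 0.0210989
  L_II = (1/(4.03·√(2π)))·exp(−(17.3−18.10)²/(2·4.03²)) = 0.098993·exp(-0.01970) = 0.0970617
  L_III = (1/(1.53·√(2π)))·exp(−(17.3−23.23)²/(2·1.53²)) = 0.260747·exp(-7.51098) = 0.00014264
  L_IV = (1/(2.99·√(2π)))·exp(−(17.3−30.07)²/(2·2.99²)) = 0.133426·exp(-9.12031) = 1.45996e-05
Odds = (0.40/0.07) × (0.00014264/0.0970617) = 5.71429 × 0.00146958 ≈ 0.0084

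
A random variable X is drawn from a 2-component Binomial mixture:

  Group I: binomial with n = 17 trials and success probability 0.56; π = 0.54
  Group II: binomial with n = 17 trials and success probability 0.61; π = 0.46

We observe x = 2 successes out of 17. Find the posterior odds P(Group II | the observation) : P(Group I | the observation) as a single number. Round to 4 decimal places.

0.1655

Only the two components matter; the odds are (w_i f_i(x)) / (w_j f_j(x)).
Binomial probabilities:
  p_I = 0.000191296
  p_II = 3.71679e-05
1.70972e-05 / 0.0001033 ≈ 0.1655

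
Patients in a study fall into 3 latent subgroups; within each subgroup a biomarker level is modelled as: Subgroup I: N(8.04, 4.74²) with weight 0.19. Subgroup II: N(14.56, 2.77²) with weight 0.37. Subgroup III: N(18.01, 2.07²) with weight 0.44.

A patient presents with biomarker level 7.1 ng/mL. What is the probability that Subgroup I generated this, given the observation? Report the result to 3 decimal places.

The responsibility of component k is w_k f_k(x) divided by Σ_j w_j f_j(x).
Component likelihoods at x = 7.1 ng/mL:
  p_I = (1/(4.74·√(2π)))·exp(−(7.1−8.04)²/(2·4.74²)) = 0.084165·exp(-0.01966) = 0.0825262
  p_II = (1/(2.77·√(2π)))·exp(−(7.1−14.56)²/(2·2.77²)) = 0.144022·exp(-3.62650) = 0.0038323
  p_III = (1/(2.07·√(2π)))·exp(−(7.1−18.01)²/(2·2.07²)) = 0.192726·exp(-13.88925) = 1.79025e-07
Unnormalised posteriors:
  w_I·p_I = 0.19 × 0.0825262 = 0.01568
  w_II·p_II = 0.37 × 0.0038323 = 0.00141795
  w_III·p_III = 0.44 × 1.79025e-07 = 7.87712e-08
Marginal: 0.01568 + 0.00141795 + 7.87712e-08 = 0.017098
P(Subgroup I | data) = 0.01568 / 0.017098 ≈ 0.917

0.917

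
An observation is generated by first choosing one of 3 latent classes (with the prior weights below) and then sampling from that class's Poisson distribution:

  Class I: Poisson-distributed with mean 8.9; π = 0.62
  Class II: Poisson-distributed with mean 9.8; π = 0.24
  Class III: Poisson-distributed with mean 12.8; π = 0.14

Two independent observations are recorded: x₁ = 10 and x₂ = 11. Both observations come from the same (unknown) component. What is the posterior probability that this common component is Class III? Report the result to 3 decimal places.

P(component k | x) = P(Z=k)·f_k(x) / marginal(x), where marginal(x) = Σ_j P(Z=j)·f_j(x).
Since both observations come from the same component, the likelihood for component k is f_k(x₁)·f_k(x₂).
  f_I = [e^(−8.9)·8.9^10/10! = 0.117197] × [0.094823] = 0.011113
  f_II = [e^(−9.8)·9.8^10/10! = 0.124857] × [0.111236] = 0.0138886
  f_III = [e^(−12.8)·12.8^10/10! = 0.0898188] × [0.104516] = 0.00938754
Prior × likelihood for each component:
  P(Z=I)·f_I = 0.62 × 0.011113 = 0.00689003
  P(Z=II)·f_II = 0.24 × 0.0138886 = 0.00333325
  P(Z=III)·f_III = 0.14 × 0.00938754 = 0.00131426
Denominator: 0.00689003 + 0.00333325 + 0.00131426 = 0.0115375
So the posterior for Class III is 0.00131426 / 0.0115375 ≈ 0.114.

0.114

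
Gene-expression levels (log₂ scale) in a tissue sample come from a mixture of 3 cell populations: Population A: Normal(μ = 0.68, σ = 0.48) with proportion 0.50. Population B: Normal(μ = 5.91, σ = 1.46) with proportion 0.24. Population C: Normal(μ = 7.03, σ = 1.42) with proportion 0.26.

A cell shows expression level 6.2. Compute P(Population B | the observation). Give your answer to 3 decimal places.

Posterior ∝ prior × likelihood, so P(k | x) ∝ P(Z=k) f_k(x); normalise over all components.
Component likelihoods at x = 6.2:
  f_A = 1.59201e-29
  f_B = 0.267911
  f_C = 0.236828
Multiply by the mixture weights:
  P(Z=A)·f_A = 0.50 × 1.59201e-29 = 7.96006e-30
  P(Z=B)·f_B = 0.24 × 0.267911 = 0.0642985
  P(Z=C)·f_C = 0.26 × 0.236828 = 0.0615754
Evidence: 7.96006e-30 + 0.0642985 + 0.0615754 = 0.125874
P(Population B | x) = 0.0642985 / 0.125874 ≈ 0.511

0.511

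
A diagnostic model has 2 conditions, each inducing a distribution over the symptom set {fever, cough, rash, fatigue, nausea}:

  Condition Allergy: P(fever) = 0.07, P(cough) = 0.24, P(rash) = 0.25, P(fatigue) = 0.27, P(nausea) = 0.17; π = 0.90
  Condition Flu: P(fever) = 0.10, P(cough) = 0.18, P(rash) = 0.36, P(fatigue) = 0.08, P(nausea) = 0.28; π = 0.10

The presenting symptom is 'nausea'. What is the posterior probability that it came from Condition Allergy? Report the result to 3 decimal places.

Posterior ∝ prior × likelihood, so P(k | x) ∝ π_k f_k(x); normalise over all components.
Categorical probabilities:
  L_Allergy = P(nausea | comp) = 0.17
  L_Flu = P(nausea | comp) = 0.28
Unnormalised posteriors:
  π_Allergy·L_Allergy = 0.90 × 0.17 = 0.153
  π_Flu·L_Flu = 0.10 × 0.28 = 0.028
Sum: 0.153 + 0.028 = 0.181
P(Condition Allergy | the observation) = 0.153 / 0.181 ≈ 0.845

0.845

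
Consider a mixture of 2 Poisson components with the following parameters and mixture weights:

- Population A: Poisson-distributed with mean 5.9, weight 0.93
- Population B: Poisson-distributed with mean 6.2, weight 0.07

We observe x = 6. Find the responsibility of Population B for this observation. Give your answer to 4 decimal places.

0.0698

P(component k | x) = π_k·f_k(x) / marginal(x), where marginal(x) = Σ_j π_j·f_j(x).
Poisson probabilities:
  p_A = 0.160488
  p_B = 0.1601
Unnormalised posteriors:
  π_A·p_A = 0.93 × 0.160488 = 0.149254
  π_B·p_B = 0.07 × 0.1601 = 0.011207
Sum: 0.149254 + 0.011207 = 0.160461
Responsibility of Population B: 0.011207 / 0.160461 ≈ 0.0698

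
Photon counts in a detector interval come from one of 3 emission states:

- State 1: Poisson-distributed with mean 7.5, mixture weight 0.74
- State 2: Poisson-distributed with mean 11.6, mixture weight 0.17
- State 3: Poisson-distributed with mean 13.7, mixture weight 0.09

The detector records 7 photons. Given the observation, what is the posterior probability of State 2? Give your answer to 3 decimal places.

P(component k | x) = w_k·f_k(x) / marginal(x), where marginal(x) = Σ_j w_j·f_j(x).
Evaluate each component's likelihood at the observed value:
  f_1 = e^(−7.5)·7.5^7/7! = 0.146484
  f_2 = e^(−11.6)·11.6^7/7! = 0.0513996
  f_3 = e^(−13.7)·13.7^7/7! = 0.0201734
Unnormalised posteriors:
  w_1·f_1 = 0.74 × 0.146484 = 0.108398
  w_2·f_2 = 0.17 × 0.0513996 = 0.00873793
  w_3·f_3 = 0.09 × 0.0201734 = 0.00181561
Marginal: 0.108398 + 0.00873793 + 0.00181561 = 0.118952
Responsibility of State 2: 0.00873793 / 0.118952 ≈ 0.073

0.073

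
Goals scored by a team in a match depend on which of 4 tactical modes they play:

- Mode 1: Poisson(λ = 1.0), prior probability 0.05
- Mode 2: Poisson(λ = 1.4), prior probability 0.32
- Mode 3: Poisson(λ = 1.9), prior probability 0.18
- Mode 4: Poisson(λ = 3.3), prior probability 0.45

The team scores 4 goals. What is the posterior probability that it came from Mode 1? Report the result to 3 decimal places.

0.007

P(component k | x) = π_k·f_k(x) / marginal(x), where marginal(x) = Σ_j π_j·f_j(x).
Component likelihoods at x = 4 goals:
  L_1 = 0.0153283
  L_2 = 0.039472
  L_3 = 0.0812164
  L_4 = 0.182252
Multiply by the mixture weights:
  π_1·L_1 = 0.05 × 0.0153283 = 0.000766416
  π_2·L_2 = 0.32 × 0.039472 = 0.012631
  π_3·L_3 = 0.18 × 0.0812164 = 0.0146189
  π_4·L_4 = 0.45 × 0.182252 = 0.0820135
Marginal: 0.000766416 + 0.012631 + 0.0146189 + 0.0820135 = 0.11003
Responsibility of Mode 1: 0.000766416 / 0.11003 ≈ 0.007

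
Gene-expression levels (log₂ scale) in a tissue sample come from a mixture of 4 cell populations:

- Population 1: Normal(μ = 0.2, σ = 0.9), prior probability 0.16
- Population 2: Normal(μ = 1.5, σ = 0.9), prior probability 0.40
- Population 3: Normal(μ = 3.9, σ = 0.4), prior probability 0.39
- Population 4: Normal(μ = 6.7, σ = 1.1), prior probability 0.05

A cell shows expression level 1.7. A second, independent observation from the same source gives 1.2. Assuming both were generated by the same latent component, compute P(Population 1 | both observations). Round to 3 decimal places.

0.055

P(component k | x) = π_k·f_k(x) / marginal(x), where marginal(x) = Σ_j π_j·f_j(x).
Since both observations come from the same component, the likelihood for component k is f_k(x₁)·f_k(x₂).
  L_1 = [(1/(0.9·√(2π)))·exp(−(1.7−0.2)²/(2·0.9²)) = 0.443269·exp(-1.38889) = 0.11053] × [0.239103] = 0.0264281
  L_2 = [(1/(0.9·√(2π)))·exp(−(1.7−1.5)²/(2·0.9²)) = 0.443269·exp(-0.02469) = 0.432458] × [0.419315] = 0.181336
  L_3 = [(1/(0.4·√(2π)))·exp(−(1.7−3.9)²/(2·0.4²)) = 0.997356·exp(-15.12500) = 2.69244e-07] × [1.27373e-10] = 3.42945e-17
  L_4 = [(1/(1.1·√(2π)))·exp(−(1.7−6.7)²/(2·1.1²)) = 0.362675·exp(-10.33058) = 1.18305e-05] × [1.35156e-06] = 1.59897e-11
Unnormalised posteriors:
  π_1·L_1 = 0.16 × 0.0264281 = 0.00422849
  π_2·L_2 = 0.40 × 0.181336 = 0.0725344
  π_3·L_3 = 0.39 × 3.42945e-17 = 1.33749e-17
  π_4·L_4 = 0.05 × 1.59897e-11 = 7.99485e-13
Marginal: 0.00422849 + 0.0725344 + 1.33749e-17 + 7.99485e-13 = 0.0767629
P(Population 1 | x₁, x₂) = 0.00422849 / 0.0767629 ≈ 0.055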